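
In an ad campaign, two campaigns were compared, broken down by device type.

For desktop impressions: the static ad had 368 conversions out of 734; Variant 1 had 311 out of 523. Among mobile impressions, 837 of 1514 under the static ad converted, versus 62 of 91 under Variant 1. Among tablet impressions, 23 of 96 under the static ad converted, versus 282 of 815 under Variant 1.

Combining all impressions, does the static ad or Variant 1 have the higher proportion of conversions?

Desktop: the static ad 368/734 = 50.1%, Variant 1 311/523 = 59.5% → Variant 1
Mobile: the static ad 837/1514 = 55.3%, Variant 1 62/91 = 68.1% → Variant 1
Tablet: the static ad 23/96 = 24.0%, Variant 1 282/815 = 34.6% → Variant 1
Overall: the static ad 1228/2344 = 52.4%, Variant 1 655/1429 = 45.8% → the static ad
(Variant 1 wins every device group but the static ad wins overall — Variant 1's impressions skew toward the low-rate tablet group.)

the static ad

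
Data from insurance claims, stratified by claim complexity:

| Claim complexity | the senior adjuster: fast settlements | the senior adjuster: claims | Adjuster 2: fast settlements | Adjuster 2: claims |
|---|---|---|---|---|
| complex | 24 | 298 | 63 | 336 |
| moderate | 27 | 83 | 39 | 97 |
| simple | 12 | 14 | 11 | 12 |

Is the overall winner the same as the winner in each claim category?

Complex: the senior adjuster 24/298 = 8.1%, Adjuster 2 63/336 = 18.8% → Adjuster 2
Moderate: the senior adjuster 27/83 = 32.5%, Adjuster 2 39/97 = 40.2% → Adjuster 2
Simple: the senior adjuster 12/14 = 85.7%, Adjuster 2 11/12 = 91.7% → Adjuster 2
Overall: the senior adjuster 63/395 = 15.9%, Adjuster 2 113/445 = 25.4% → Adjuster 2
Adjuster 2 wins overall and in every claim group — no reversal.

Yes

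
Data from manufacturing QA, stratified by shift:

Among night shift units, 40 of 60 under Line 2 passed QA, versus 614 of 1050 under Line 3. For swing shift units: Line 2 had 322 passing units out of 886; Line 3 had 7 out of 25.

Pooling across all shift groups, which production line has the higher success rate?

Night shift: Line 2 40/60 = 66.7%, Line 3 614/1050 = 58.5% → Line 2
Swing shift: Line 2 322/886 = 36.3%, Line 3 7/25 = 28.0% → Line 2
Overall: Line 2 362/946 = 38.3%, Line 3 621/1075 = 57.8% → Line 3
(Line 2 wins every shift group but Line 3 wins overall — Line 2's units skew toward the low-rate swing shift group.)

Line 3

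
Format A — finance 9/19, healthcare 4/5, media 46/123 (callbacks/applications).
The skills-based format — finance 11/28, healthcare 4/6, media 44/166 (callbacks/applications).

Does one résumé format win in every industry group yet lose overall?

No

Finance: Format A 9/19 = 47.4%, the skills-based format 11/28 = 39.3% → Format A
Healthcare: Format A 4/5 = 80.0%, the skills-based format 4/6 = 66.7% → Format A
Media: Format A 46/123 = 37.4%, the skills-based format 44/166 = 26.5% → Format A
Overall: Format A 59/147 = 40.1%, the skills-based format 59/200 = 29.5% → Format A
Format A wins overall and in every industry group — no reversal.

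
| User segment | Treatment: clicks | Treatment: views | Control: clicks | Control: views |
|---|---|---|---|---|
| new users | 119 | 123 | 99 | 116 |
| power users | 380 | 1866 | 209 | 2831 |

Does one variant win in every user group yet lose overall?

No

New users: Treatment 119/123 = 96.7%, Control 99/116 = 85.3% → Treatment
Power users: Treatment 380/1866 = 20.4%, Control 209/2831 = 7.4% → Treatment
Overall: Treatment 499/1989 = 25.1%, Control 308/2947 = 10.5% → Treatment
Treatment wins overall and in every user group — no reversal.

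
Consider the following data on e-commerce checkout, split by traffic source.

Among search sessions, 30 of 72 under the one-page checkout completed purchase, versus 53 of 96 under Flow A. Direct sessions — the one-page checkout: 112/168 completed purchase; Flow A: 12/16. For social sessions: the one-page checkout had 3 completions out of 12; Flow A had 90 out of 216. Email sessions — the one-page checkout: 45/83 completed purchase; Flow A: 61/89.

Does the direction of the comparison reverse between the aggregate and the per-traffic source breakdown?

Yes

Search: the one-page checkout 30/72 = 41.7%, Flow A 53/96 = 55.2% → Flow A
Direct: the one-page checkout 112/168 = 66.7%, Flow A 12/16 = 75.0% → Flow A
Social: the one-page checkout 3/12 = 25.0%, Flow A 90/216 = 41.7% → Flow A
Email: the one-page checkout 45/83 = 54.2%, Flow A 61/89 = 68.5% → Flow A
Overall: the one-page checkout 190/335 = 56.7%, Flow A 216/417 = 51.8% → the one-page checkout
Flow A wins each traffic group but the one-page checkout wins overall — the comparison reverses. Flow A's sessions skew toward social, which has a lower base rate.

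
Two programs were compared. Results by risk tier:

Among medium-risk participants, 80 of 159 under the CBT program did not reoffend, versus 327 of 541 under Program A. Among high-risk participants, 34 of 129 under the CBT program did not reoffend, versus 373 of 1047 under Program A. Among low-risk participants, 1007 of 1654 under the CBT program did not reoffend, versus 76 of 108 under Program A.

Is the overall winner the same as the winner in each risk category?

No

Medium-risk: the CBT program 80/159 = 50.3%, Program A 327/541 = 60.4% → Program A
High-risk: the CBT program 34/129 = 26.4%, Program A 373/1047 = 35.6% → Program A
Low-risk: the CBT program 1007/1654 = 60.9%, Program A 76/108 = 70.4% → Program A
Overall: the CBT program 1121/1942 = 57.7%, Program A 776/1696 = 45.8% → the CBT program
Program A wins each risk group but the CBT program wins overall — the comparison reverses. Program A's participants skew toward high-risk, which has a lower base rate.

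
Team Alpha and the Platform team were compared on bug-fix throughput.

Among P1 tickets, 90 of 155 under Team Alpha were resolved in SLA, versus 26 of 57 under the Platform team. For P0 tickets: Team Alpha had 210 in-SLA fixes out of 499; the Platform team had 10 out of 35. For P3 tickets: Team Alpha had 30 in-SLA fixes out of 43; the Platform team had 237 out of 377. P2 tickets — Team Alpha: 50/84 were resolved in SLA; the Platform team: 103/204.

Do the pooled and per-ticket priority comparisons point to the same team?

No

P1: Team Alpha 90/155 = 58.1%, the Platform team 26/57 = 45.6% → Team Alpha
P0: Team Alpha 210/499 = 42.1%, the Platform team 10/35 = 28.6% → Team Alpha
P3: Team Alpha 30/43 = 69.8%, the Platform team 237/377 = 62.9% → Team Alpha
P2: Team Alpha 50/84 = 59.5%, the Platform team 103/204 = 50.5% → Team Alpha
Overall: Team Alpha 380/781 = 48.7%, the Platform team 376/673 = 55.9% → the Platform team
Team Alpha wins each ticket group but the Platform team wins overall — the comparison reverses. Team Alpha's tickets skew toward P0, which has a lower base rate.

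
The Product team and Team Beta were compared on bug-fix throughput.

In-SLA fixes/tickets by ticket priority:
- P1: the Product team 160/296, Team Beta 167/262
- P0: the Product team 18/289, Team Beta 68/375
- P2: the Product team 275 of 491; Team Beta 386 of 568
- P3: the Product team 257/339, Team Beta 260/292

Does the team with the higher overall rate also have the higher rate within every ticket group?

Yes

P1: the Product team 160/296 = 54.1%, Team Beta 167/262 = 63.7% → Team Beta
P0: the Product team 18/289 = 6.2%, Team Beta 68/375 = 18.1% → Team Beta
P2: the Product team 275/491 = 56.0%, Team Beta 386/568 = 68.0% → Team Beta
P3: the Product team 257/339 = 75.8%, Team Beta 260/292 = 89.0% → Team Beta
Overall: the Product team 710/1415 = 50.2%, Team Beta 881/1497 = 58.9% → Team Beta
Team Beta wins overall and in every ticket group — no reversal.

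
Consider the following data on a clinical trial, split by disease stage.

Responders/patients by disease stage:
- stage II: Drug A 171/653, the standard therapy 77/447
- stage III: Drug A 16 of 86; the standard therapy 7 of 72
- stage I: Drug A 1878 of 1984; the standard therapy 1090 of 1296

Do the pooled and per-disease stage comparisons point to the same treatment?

Yes

Stage II: Drug A 171/653 = 26.2%, the standard therapy 77/447 = 17.2% → Drug A
Stage III: Drug A 16/86 = 18.6%, the standard therapy 7/72 = 9.7% → Drug A
Stage I: Drug A 1878/1984 = 94.7%, the standard therapy 1090/1296 = 84.1% → Drug A
Overall: Drug A 2065/2723 = 75.8%, the standard therapy 1174/1815 = 64.7% → Drug A
Drug A wins overall and in every disease group — no reversal.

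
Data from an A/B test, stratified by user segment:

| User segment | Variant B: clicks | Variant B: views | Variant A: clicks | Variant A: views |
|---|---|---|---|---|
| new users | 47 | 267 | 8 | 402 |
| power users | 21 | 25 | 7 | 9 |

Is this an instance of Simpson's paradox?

New users: Variant B 47/267 = 17.6%, Variant A 8/402 = 2.0% → Variant B
Power users: Variant B 21/25 = 84.0%, Variant A 7/9 = 77.8% → Variant B
Overall: Variant B 68/292 = 23.3%, Variant A 15/411 = 3.6% → Variant B
Variant B wins overall and in every user group — no reversal.

No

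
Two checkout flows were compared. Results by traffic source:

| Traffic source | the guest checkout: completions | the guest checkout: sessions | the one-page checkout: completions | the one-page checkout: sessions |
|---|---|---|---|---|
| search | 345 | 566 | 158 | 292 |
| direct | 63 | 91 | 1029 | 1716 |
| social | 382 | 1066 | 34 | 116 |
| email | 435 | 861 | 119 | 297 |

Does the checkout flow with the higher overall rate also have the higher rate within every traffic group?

Search: the guest checkout 345/566 = 61.0%, the one-page checkout 158/292 = 54.1% → the guest checkout
Direct: the guest checkout 63/91 = 69.2%, the one-page checkout 1029/1716 = 60.0% → the guest checkout
Social: the guest checkout 382/1066 = 35.8%, the one-page checkout 34/116 = 29.3% → the guest checkout
Email: the guest checkout 435/861 = 50.5%, the one-page checkout 119/297 = 40.1% → the guest checkout
Overall: the guest checkout 1225/2584 = 47.4%, the one-page checkout 1340/2421 = 55.3% → the one-page checkout
The guest checkout wins each traffic group but the one-page checkout wins overall — the comparison reverses. The guest checkout's sessions skew toward social, which has a lower base rate.

No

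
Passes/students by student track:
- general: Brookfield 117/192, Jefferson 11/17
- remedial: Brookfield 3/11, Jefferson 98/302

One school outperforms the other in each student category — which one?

Jefferson

General: Brookfield 117/192 = 60.9%, Jefferson 11/17 = 64.7% → Jefferson
Remedial: Brookfield 3/11 = 27.3%, Jefferson 98/302 = 32.5% → Jefferson
Jefferson has the higher rate in both groups.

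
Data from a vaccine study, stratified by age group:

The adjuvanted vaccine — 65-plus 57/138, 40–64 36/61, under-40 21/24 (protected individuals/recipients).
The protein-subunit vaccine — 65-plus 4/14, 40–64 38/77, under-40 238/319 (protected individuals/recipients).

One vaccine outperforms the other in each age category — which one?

the adjuvanted vaccine

65-plus: the adjuvanted vaccine 57/138 = 41.3%, the protein-subunit vaccine 4/14 = 28.6% → the adjuvanted vaccine
40–64: the adjuvanted vaccine 36/61 = 59.0%, the protein-subunit vaccine 38/77 = 49.4% → the adjuvanted vaccine
Under-40: the adjuvanted vaccine 21/24 = 87.5%, the protein-subunit vaccine 238/319 = 74.6% → the adjuvanted vaccine
The adjuvanted vaccine has the higher rate in all 3 groups.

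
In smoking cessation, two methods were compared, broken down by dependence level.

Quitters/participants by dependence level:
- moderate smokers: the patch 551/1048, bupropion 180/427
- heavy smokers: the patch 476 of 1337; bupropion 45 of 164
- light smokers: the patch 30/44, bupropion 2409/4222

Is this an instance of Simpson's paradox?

Moderate smokers: the patch 551/1048 = 52.6%, bupropion 180/427 = 42.2% → the patch
Heavy smokers: the patch 476/1337 = 35.6%, bupropion 45/164 = 27.4% → the patch
Light smokers: the patch 30/44 = 68.2%, bupropion 2409/4222 = 57.1% → the patch
Overall: the patch 1057/2429 = 43.5%, bupropion 2634/4813 = 54.7% → bupropion
The patch wins each dependence group but bupropion wins overall — the comparison reverses. The patch's participants skew toward heavy smokers, which has a lower base rate.

Yes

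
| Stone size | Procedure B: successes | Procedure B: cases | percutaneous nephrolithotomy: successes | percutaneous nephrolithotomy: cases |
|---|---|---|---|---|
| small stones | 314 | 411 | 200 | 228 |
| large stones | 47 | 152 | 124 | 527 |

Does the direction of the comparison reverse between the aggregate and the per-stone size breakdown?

No

Small stones: Procedure B 314/411 = 76.4%, percutaneous nephrolithotomy 200/228 = 87.7% → percutaneous nephrolithotomy
Large stones: Procedure B 47/152 = 30.9%, percutaneous nephrolithotomy 124/527 = 23.5% → Procedure B
Overall: Procedure B 361/563 = 64.1%, percutaneous nephrolithotomy 324/755 = 42.9% → Procedure B
Neither sweeps: Procedure B wins 1 of 2 groups, percutaneous nephrolithotomy wins 1. Procedure B wins overall but not every group — no Simpson reversal.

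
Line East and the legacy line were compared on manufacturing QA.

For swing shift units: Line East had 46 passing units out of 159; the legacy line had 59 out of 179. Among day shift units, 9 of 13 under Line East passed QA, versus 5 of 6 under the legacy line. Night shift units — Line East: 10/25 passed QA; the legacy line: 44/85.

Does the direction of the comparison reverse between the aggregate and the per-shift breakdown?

No

Swing shift: Line East 46/159 = 28.9%, the legacy line 59/179 = 33.0% → the legacy line
Day shift: Line East 9/13 = 69.2%, the legacy line 5/6 = 83.3% → the legacy line
Night shift: Line East 10/25 = 40.0%, the legacy line 44/85 = 51.8% → the legacy line
Overall: Line East 65/197 = 33.0%, the legacy line 108/270 = 40.0% → the legacy line
The legacy line wins overall and in every shift group — no reversal.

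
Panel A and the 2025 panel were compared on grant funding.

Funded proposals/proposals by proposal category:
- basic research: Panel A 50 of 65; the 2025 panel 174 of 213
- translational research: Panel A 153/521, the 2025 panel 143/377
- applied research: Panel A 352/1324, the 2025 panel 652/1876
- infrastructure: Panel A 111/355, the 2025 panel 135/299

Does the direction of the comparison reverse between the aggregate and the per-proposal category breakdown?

Basic research: Panel A 50/65 = 76.9%, the 2025 panel 174/213 = 81.7% → the 2025 panel
Translational research: Panel A 153/521 = 29.4%, the 2025 panel 143/377 = 37.9% → the 2025 panel
Applied research: Panel A 352/1324 = 26.6%, the 2025 panel 652/1876 = 34.8% → the 2025 panel
Infrastructure: Panel A 111/355 = 31.3%, the 2025 panel 135/299 = 45.2% → the 2025 panel
Overall: Panel A 666/2265 = 29.4%, the 2025 panel 1104/2765 = 39.9% → the 2025 panel
The 2025 panel wins overall and in every proposal group — no reversal.

No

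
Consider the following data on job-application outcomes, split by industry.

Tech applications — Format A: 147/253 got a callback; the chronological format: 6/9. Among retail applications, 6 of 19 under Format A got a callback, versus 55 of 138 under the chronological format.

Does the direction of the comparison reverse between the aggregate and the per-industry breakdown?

Tech: Format A 147/253 = 58.1%, the chronological format 6/9 = 66.7% → the chronological format
Retail: Format A 6/19 = 31.6%, the chronological format 55/138 = 39.9% → the chronological format
Overall: Format A 153/272 = 56.2%, the chronological format 61/147 = 41.5% → Format A
The chronological format wins each industry group but Format A wins overall — the comparison reverses. The chronological format's applications skew toward retail, which has a lower base rate.

Yes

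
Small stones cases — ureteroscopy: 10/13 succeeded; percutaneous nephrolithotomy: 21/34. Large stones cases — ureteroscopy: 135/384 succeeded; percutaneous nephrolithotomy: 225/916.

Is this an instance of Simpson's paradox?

Small stones: ureteroscopy 10/13 = 76.9%, percutaneous nephrolithotomy 21/34 = 61.8% → ureteroscopy
Large stones: ureteroscopy 135/384 = 35.2%, percutaneous nephrolithotomy 225/916 = 24.6% → ureteroscopy
Overall: ureteroscopy 145/397 = 36.5%, percutaneous nephrolithotomy 246/950 = 25.9% → ureteroscopy
Ureteroscopy wins overall and in every stone group — no reversal.

No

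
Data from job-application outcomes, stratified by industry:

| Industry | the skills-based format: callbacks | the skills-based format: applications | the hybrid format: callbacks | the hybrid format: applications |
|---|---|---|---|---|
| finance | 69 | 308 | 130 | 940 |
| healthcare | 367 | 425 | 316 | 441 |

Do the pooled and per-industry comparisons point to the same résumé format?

Finance: the skills-based format 69/308 = 22.4%, the hybrid format 130/940 = 13.8% → the skills-based format
Healthcare: the skills-based format 367/425 = 86.4%, the hybrid format 316/441 = 71.7% → the skills-based format
Overall: the skills-based format 436/733 = 59.5%, the hybrid format 446/1381 = 32.3% → the skills-based format
The skills-based format wins overall and in every industry group — no reversal.

Yes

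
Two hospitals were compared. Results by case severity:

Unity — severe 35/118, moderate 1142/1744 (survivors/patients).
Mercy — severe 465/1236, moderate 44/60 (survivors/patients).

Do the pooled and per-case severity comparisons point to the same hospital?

Severe: Unity 35/118 = 29.7%, Mercy 465/1236 = 37.6% → Mercy
Moderate: Unity 1142/1744 = 65.5%, Mercy 44/60 = 73.3% → Mercy
Overall: Unity 1177/1862 = 63.2%, Mercy 509/1296 = 39.3% → Unity
Mercy wins each case group but Unity wins overall — the comparison reverses. Mercy's patients skew toward severe, which has a lower base rate.

No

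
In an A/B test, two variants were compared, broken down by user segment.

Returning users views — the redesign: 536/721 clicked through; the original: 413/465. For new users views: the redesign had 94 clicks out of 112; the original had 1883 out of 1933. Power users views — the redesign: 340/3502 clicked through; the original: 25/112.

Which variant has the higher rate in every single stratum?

the original

Returning users: the redesign 536/721 = 74.3%, the original 413/465 = 88.8% → the original
New users: the redesign 94/112 = 83.9%, the original 1883/1933 = 97.4% → the original
Power users: the redesign 340/3502 = 9.7%, the original 25/112 = 22.3% → the original
The original has the higher rate in all 3 groups.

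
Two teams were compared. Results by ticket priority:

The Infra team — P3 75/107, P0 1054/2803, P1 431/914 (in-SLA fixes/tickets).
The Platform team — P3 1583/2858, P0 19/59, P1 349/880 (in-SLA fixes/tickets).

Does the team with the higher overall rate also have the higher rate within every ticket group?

P3: the Infra team 75/107 = 70.1%, the Platform team 1583/2858 = 55.4% → the Infra team
P0: the Infra team 1054/2803 = 37.6%, the Platform team 19/59 = 32.2% → the Infra team
P1: the Infra team 431/914 = 47.2%, the Platform team 349/880 = 39.7% → the Infra team
Overall: the Infra team 1560/3824 = 40.8%, the Platform team 1951/3797 = 51.4% → the Platform team
The Infra team wins each ticket group but the Platform team wins overall — the comparison reverses. The Infra team's tickets skew toward P0, which has a lower base rate.

No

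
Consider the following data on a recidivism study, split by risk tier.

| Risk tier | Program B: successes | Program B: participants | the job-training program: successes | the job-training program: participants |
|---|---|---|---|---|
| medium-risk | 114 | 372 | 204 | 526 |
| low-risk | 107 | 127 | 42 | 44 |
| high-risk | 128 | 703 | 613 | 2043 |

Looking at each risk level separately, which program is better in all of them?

Medium-risk: Program B 114/372 = 30.6%, the job-training program 204/526 = 38.8% → the job-training program
Low-risk: Program B 107/127 = 84.3%, the job-training program 42/44 = 95.5% → the job-training program
High-risk: Program B 128/703 = 18.2%, the job-training program 613/2043 = 30.0% → the job-training program
The job-training program has the higher rate in all 3 groups.

the job-training program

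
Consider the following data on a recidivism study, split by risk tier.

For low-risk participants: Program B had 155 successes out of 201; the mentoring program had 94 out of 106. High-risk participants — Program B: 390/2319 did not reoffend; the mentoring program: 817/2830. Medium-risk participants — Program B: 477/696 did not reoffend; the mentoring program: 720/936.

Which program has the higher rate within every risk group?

the mentoring program

Low-risk: Program B 155/201 = 77.1%, the mentoring program 94/106 = 88.7% → the mentoring program
High-risk: Program B 390/2319 = 16.8%, the mentoring program 817/2830 = 28.9% → the mentoring program
Medium-risk: Program B 477/696 = 68.5%, the mentoring program 720/936 = 76.9% → the mentoring program
The mentoring program has the higher rate in all 3 groups.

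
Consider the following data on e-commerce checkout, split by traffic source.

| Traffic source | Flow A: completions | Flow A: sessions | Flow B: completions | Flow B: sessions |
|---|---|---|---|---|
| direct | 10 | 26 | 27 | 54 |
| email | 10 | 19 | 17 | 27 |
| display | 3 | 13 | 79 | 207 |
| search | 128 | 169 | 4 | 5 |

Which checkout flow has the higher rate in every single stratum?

Flow B

Direct: Flow A 10/26 = 38.5%, Flow B 27/54 = 50.0% → Flow B
Email: Flow A 10/19 = 52.6%, Flow B 17/27 = 63.0% → Flow B
Display: Flow A 3/13 = 23.1%, Flow B 79/207 = 38.2% → Flow B
Search: Flow A 128/169 = 75.7%, Flow B 4/5 = 80.0% → Flow B
Flow B has the higher rate in all 4 groups.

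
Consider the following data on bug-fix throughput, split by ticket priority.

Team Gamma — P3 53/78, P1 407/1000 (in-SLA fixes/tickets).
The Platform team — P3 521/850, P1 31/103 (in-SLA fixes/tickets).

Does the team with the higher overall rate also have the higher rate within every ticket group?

No

P3: Team Gamma 53/78 = 67.9%, the Platform team 521/850 = 61.3% → Team Gamma
P1: Team Gamma 407/1000 = 40.7%, the Platform team 31/103 = 30.1% → Team Gamma
Overall: Team Gamma 460/1078 = 42.7%, the Platform team 552/953 = 57.9% → the Platform team
Team Gamma wins each ticket group but the Platform team wins overall — the comparison reverses. Team Gamma's tickets skew toward P1, which has a lower base rate.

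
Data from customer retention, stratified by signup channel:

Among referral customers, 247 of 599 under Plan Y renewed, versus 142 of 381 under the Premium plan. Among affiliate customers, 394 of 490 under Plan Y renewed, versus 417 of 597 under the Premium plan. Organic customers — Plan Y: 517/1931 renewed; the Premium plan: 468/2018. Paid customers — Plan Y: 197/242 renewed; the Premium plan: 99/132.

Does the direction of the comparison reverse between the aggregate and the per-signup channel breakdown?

Referral: Plan Y 247/599 = 41.2%, the Premium plan 142/381 = 37.3% → Plan Y
Affiliate: Plan Y 394/490 = 80.4%, the Premium plan 417/597 = 69.8% → Plan Y
Organic: Plan Y 517/1931 = 26.8%, the Premium plan 468/2018 = 23.2% → Plan Y
Paid: Plan Y 197/242 = 81.4%, the Premium plan 99/132 = 75.0% → Plan Y
Overall: Plan Y 1355/3262 = 41.5%, the Premium plan 1126/3128 = 36.0% → Plan Y
Plan Y wins overall and in every signup group — no reversal.

No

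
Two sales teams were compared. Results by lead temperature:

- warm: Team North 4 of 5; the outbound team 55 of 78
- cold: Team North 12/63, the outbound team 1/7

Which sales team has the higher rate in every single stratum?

Warm: Team North 4/5 = 80.0%, the outbound team 55/78 = 70.5% → Team North
Cold: Team North 12/63 = 19.0%, the outbound team 1/7 = 14.3% → Team North
Team North has the higher rate in both groups.

Team North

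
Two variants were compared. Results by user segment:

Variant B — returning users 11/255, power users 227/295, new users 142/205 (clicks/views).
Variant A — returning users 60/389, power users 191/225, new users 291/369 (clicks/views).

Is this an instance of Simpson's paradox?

Returning users: Variant B 11/255 = 4.3%, Variant A 60/389 = 15.4% → Variant A
Power users: Variant B 227/295 = 76.9%, Variant A 191/225 = 84.9% → Variant A
New users: Variant B 142/205 = 69.3%, Variant A 291/369 = 78.9% → Variant A
Overall: Variant B 380/755 = 50.3%, Variant A 542/983 = 55.1% → Variant A
Variant A wins overall and in every user group — no reversal.

No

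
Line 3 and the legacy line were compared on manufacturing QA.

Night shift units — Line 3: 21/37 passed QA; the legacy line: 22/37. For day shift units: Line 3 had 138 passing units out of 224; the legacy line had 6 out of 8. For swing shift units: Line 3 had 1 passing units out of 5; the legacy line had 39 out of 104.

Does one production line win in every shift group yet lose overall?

Yes

Night shift: Line 3 21/37 = 56.8%, the legacy line 22/37 = 59.5% → the legacy line
Day shift: Line 3 138/224 = 61.6%, the legacy line 6/8 = 75.0% → the legacy line
Swing shift: Line 3 1/5 = 20.0%, the legacy line 39/104 = 37.5% → the legacy line
Overall: Line 3 160/266 = 60.2%, the legacy line 67/149 = 45.0% → Line 3
The legacy line wins each shift group but Line 3 wins overall — the comparison reverses. The legacy line's units skew toward swing shift, which has a lower base rate.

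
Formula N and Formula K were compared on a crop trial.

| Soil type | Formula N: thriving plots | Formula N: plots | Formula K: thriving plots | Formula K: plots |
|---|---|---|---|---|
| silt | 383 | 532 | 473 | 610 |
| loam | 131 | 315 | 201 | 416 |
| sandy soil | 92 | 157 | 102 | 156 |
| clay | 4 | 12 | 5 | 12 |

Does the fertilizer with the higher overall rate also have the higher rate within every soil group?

Silt: Formula N 383/532 = 72.0%, Formula K 473/610 = 77.5% → Formula K
Loam: Formula N 131/315 = 41.6%, Formula K 201/416 = 48.3% → Formula K
Sandy soil: Formula N 92/157 = 58.6%, Formula K 102/156 = 65.4% → Formula K
Clay: Formula N 4/12 = 33.3%, Formula K 5/12 = 41.7% → Formula K
Overall: Formula N 610/1016 = 60.0%, Formula K 781/1194 = 65.4% → Formula K
Formula K wins overall and in every soil group — no reversal.

Yes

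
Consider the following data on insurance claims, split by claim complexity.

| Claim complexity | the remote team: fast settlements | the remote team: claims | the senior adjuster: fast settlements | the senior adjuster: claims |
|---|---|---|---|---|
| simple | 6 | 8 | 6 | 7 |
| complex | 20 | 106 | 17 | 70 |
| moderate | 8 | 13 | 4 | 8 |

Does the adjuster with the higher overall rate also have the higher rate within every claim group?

Simple: the remote team 6/8 = 75.0%, the senior adjuster 6/7 = 85.7% → the senior adjuster
Complex: the remote team 20/106 = 18.9%, the senior adjuster 17/70 = 24.3% → the senior adjuster
Moderate: the remote team 8/13 = 61.5%, the senior adjuster 4/8 = 50.0% → the remote team
Overall: the remote team 34/127 = 26.8%, the senior adjuster 27/85 = 31.8% → the senior adjuster
Neither sweeps: the remote team wins 1 of 3 groups, the senior adjuster wins 2. The senior adjuster wins overall but not every group — no Simpson reversal.

No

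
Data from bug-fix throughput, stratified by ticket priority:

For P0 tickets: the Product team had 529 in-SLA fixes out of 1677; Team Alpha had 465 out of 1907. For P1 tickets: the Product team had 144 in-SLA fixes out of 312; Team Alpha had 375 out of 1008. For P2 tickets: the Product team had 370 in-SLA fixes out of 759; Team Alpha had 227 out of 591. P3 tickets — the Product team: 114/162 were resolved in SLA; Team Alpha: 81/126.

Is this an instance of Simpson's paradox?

P0: the Product team 529/1677 = 31.5%, Team Alpha 465/1907 = 24.4% → the Product team
P1: the Product team 144/312 = 46.2%, Team Alpha 375/1008 = 37.2% → the Product team
P2: the Product team 370/759 = 48.7%, Team Alpha 227/591 = 38.4% → the Product team
P3: the Product team 114/162 = 70.4%, Team Alpha 81/126 = 64.3% → the Product team
Overall: the Product team 1157/2910 = 39.8%, Team Alpha 1148/3632 = 31.6% → the Product team
The Product team wins overall and in every ticket group — no reversal.

No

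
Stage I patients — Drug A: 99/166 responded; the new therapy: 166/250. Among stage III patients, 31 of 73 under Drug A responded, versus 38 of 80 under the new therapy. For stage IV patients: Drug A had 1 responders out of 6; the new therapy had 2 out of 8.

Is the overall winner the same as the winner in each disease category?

Yes

Stage I: Drug A 99/166 = 59.6%, the new therapy 166/250 = 66.4% → the new therapy
Stage III: Drug A 31/73 = 42.5%, the new therapy 38/80 = 47.5% → the new therapy
Stage IV: Drug A 1/6 = 16.7%, the new therapy 2/8 = 25.0% → the new therapy
Overall: Drug A 131/245 = 53.5%, the new therapy 206/338 = 60.9% → the new therapy
The new therapy wins overall and in every disease group — no reversal.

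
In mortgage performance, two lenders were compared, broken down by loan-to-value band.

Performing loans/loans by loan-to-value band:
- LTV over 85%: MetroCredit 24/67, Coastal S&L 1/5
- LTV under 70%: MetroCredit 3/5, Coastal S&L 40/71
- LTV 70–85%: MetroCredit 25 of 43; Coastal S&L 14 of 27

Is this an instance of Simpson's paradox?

Yes

LTV over 85%: MetroCredit 24/67 = 35.8%, Coastal S&L 1/5 = 20.0% → MetroCredit
LTV under 70%: MetroCredit 3/5 = 60.0%, Coastal S&L 40/71 = 56.3% → MetroCredit
LTV 70–85%: MetroCredit 25/43 = 58.1%, Coastal S&L 14/27 = 51.9% → MetroCredit
Overall: MetroCredit 52/115 = 45.2%, Coastal S&L 55/103 = 53.4% → Coastal S&L
MetroCredit wins each loan-to-value group but Coastal S&L wins overall — the comparison reverses. MetroCredit's loans skew toward LTV over 85%, which has a lower base rate.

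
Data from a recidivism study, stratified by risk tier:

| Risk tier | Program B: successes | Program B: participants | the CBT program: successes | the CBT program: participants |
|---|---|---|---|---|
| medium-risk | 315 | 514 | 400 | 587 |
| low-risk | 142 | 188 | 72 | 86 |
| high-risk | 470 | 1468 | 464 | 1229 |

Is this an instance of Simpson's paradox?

Medium-risk: Program B 315/514 = 61.3%, the CBT program 400/587 = 68.1% → the CBT program
Low-risk: Program B 142/188 = 75.5%, the CBT program 72/86 = 83.7% → the CBT program
High-risk: Program B 470/1468 = 32.0%, the CBT program 464/1229 = 37.8% → the CBT program
Overall: Program B 927/2170 = 42.7%, the CBT program 936/1902 = 49.2% → the CBT program
The CBT program wins overall and in every risk group — no reversal.

No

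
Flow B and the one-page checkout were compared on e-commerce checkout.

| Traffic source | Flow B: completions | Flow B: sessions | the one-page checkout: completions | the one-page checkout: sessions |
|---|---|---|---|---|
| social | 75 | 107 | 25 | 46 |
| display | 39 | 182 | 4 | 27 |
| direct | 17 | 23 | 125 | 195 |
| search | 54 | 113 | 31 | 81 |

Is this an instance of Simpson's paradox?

Yes

Social: Flow B 75/107 = 70.1%, the one-page checkout 25/46 = 54.3% → Flow B
Display: Flow B 39/182 = 21.4%, the one-page checkout 4/27 = 14.8% → Flow B
Direct: Flow B 17/23 = 73.9%, the one-page checkout 125/195 = 64.1% → Flow B
Search: Flow B 54/113 = 47.8%, the one-page checkout 31/81 = 38.3% → Flow B
Overall: Flow B 185/425 = 43.5%, the one-page checkout 185/349 = 53.0% → the one-page checkout
Flow B wins each traffic group but the one-page checkout wins overall — the comparison reverses. Flow B's sessions skew toward display, which has a lower base rate.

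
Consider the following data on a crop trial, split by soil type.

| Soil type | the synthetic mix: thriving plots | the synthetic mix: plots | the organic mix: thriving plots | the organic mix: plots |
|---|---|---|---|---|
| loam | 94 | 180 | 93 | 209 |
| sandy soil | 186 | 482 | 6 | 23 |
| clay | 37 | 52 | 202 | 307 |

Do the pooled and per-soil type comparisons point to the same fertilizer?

No

Loam: the synthetic mix 94/180 = 52.2%, the organic mix 93/209 = 44.5% → the synthetic mix
Sandy soil: the synthetic mix 186/482 = 38.6%, the organic mix 6/23 = 26.1% → the synthetic mix
Clay: the synthetic mix 37/52 = 71.2%, the organic mix 202/307 = 65.8% → the synthetic mix
Overall: the synthetic mix 317/714 = 44.4%, the organic mix 301/539 = 55.8% → the organic mix
The synthetic mix wins each soil group but the organic mix wins overall — the comparison reverses. The synthetic mix's plots skew toward sandy soil, which has a lower base rate.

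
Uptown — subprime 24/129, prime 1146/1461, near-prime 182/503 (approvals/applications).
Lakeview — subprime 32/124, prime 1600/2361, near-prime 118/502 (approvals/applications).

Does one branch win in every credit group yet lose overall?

No

Subprime: Uptown 24/129 = 18.6%, Lakeview 32/124 = 25.8% → Lakeview
Prime: Uptown 1146/1461 = 78.4%, Lakeview 1600/2361 = 67.8% → Uptown
Near-prime: Uptown 182/503 = 36.2%, Lakeview 118/502 = 23.5% → Uptown
Overall: Uptown 1352/2093 = 64.6%, Lakeview 1750/2987 = 58.6% → Uptown
Neither sweeps: Uptown wins 2 of 3 groups, Lakeview wins 1. Uptown wins overall but not every group — no Simpson reversal.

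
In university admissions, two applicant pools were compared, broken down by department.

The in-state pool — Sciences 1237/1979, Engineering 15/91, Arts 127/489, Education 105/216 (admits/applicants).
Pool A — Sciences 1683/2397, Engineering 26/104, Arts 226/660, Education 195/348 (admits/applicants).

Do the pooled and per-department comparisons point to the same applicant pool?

Sciences: the in-state pool 1237/1979 = 62.5%, Pool A 1683/2397 = 70.2% → Pool A
Engineering: the in-state pool 15/91 = 16.5%, Pool A 26/104 = 25.0% → Pool A
Arts: the in-state pool 127/489 = 26.0%, Pool A 226/660 = 34.2% → Pool A
Education: the in-state pool 105/216 = 48.6%, Pool A 195/348 = 56.0% → Pool A
Overall: the in-state pool 1484/2775 = 53.5%, Pool A 2130/3509 = 60.7% → Pool A
Pool A wins overall and in every department group — no reversal.

Yes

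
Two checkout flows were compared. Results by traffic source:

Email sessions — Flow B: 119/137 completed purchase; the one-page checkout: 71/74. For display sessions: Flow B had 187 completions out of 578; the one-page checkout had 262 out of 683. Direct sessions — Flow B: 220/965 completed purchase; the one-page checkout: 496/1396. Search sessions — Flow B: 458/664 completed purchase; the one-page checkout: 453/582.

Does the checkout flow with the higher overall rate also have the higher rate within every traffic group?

Email: Flow B 119/137 = 86.9%, the one-page checkout 71/74 = 95.9% → the one-page checkout
Display: Flow B 187/578 = 32.4%, the one-page checkout 262/683 = 38.4% → the one-page checkout
Direct: Flow B 220/965 = 22.8%, the one-page checkout 496/1396 = 35.5% → the one-page checkout
Search: Flow B 458/664 = 69.0%, the one-page checkout 453/582 = 77.8% → the one-page checkout
Overall: Flow B 984/2344 = 42.0%, the one-page checkout 1282/2735 = 46.9% → the one-page checkout
The one-page checkout wins overall and in every traffic group — no reversal.

Yes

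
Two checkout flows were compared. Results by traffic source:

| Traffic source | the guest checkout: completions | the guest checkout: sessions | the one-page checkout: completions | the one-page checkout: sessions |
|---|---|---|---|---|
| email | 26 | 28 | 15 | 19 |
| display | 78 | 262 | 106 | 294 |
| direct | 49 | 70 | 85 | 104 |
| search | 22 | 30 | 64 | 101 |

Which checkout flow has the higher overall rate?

Email: the guest checkout 26/28 = 92.9%, the one-page checkout 15/19 = 78.9% → the guest checkout
Display: the guest checkout 78/262 = 29.8%, the one-page checkout 106/294 = 36.1% → the one-page checkout
Direct: the guest checkout 49/70 = 70.0%, the one-page checkout 85/104 = 81.7% → the one-page checkout
Search: the guest checkout 22/30 = 73.3%, the one-page checkout 64/101 = 63.4% → the guest checkout
Overall: the guest checkout 175/390 = 44.9%, the one-page checkout 270/518 = 52.1% → the one-page checkout
(Neither sweeps every traffic group, but the one-page checkout has the higher pooled rate.)

the one-page checkout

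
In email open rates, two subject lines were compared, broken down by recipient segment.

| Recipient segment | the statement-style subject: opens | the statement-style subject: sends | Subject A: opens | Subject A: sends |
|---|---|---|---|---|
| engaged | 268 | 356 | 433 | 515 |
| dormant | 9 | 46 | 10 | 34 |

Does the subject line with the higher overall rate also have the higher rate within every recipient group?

Engaged: the statement-style subject 268/356 = 75.3%, Subject A 433/515 = 84.1% → Subject A
Dormant: the statement-style subject 9/46 = 19.6%, Subject A 10/34 = 29.4% → Subject A
Overall: the statement-style subject 277/402 = 68.9%, Subject A 443/549 = 80.7% → Subject A
Subject A wins overall and in every recipient group — no reversal.

Yes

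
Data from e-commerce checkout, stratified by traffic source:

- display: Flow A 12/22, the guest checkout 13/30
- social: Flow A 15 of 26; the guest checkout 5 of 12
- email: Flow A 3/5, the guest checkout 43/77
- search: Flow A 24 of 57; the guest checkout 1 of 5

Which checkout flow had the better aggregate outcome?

the guest checkout

Display: Flow A 12/22 = 54.5%, the guest checkout 13/30 = 43.3% → Flow A
Social: Flow A 15/26 = 57.7%, the guest checkout 5/12 = 41.7% → Flow A
Email: Flow A 3/5 = 60.0%, the guest checkout 43/77 = 55.8% → Flow A
Search: Flow A 24/57 = 42.1%, the guest checkout 1/5 = 20.0% → Flow A
Overall: Flow A 54/110 = 49.1%, the guest checkout 62/124 = 50.0% → the guest checkout
(Flow A wins every traffic group but the guest checkout wins overall — Flow A's sessions skew toward the low-rate search group.)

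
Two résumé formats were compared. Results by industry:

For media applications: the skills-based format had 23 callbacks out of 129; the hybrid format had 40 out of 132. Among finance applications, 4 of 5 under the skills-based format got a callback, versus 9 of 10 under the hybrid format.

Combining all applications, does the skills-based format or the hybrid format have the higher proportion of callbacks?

Media: the skills-based format 23/129 = 17.8%, the hybrid format 40/132 = 30.3% → the hybrid format
Finance: the skills-based format 4/5 = 80.0%, the hybrid format 9/10 = 90.0% → the hybrid format
Overall: the skills-based format 27/134 = 20.1%, the hybrid format 49/142 = 34.5% → the hybrid format

the hybrid format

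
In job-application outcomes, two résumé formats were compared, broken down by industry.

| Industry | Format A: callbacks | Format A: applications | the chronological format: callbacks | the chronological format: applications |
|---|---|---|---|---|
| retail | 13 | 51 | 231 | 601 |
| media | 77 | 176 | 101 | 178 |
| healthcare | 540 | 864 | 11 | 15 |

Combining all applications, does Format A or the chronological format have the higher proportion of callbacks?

Retail: Format A 13/51 = 25.5%, the chronological format 231/601 = 38.4% → the chronological format
Media: Format A 77/176 = 43.8%, the chronological format 101/178 = 56.7% → the chronological format
Healthcare: Format A 540/864 = 62.5%, the chronological format 11/15 = 73.3% → the chronological format
Overall: Format A 630/1091 = 57.7%, the chronological format 343/794 = 43.2% → Format A
(The chronological format wins every industry group but Format A wins overall — the chronological format's applications skew toward the low-rate retail group.)

Format A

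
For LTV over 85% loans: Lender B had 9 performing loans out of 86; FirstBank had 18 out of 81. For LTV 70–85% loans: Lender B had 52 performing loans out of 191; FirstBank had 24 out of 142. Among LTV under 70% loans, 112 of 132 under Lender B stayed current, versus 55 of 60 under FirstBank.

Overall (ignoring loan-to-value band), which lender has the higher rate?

LTV over 85%: Lender B 9/86 = 10.5%, FirstBank 18/81 = 22.2% → FirstBank
LTV 70–85%: Lender B 52/191 = 27.2%, FirstBank 24/142 = 16.9% → Lender B
LTV under 70%: Lender B 112/132 = 84.8%, FirstBank 55/60 = 91.7% → FirstBank
Overall: Lender B 173/409 = 42.3%, FirstBank 97/283 = 34.3% → Lender B
(Neither sweeps every loan-to-value group, but Lender B has the higher pooled rate.)

Lender B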